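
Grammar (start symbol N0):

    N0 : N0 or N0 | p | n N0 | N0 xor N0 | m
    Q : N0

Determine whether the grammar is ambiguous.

Ambiguous

Witness: n m or m

Derivation 1: N0 ⇒ N0 or N0 ⇒ n N0 or N0 ⇒ n m or N0 ⇒ n m or m
Derivation 2: N0 ⇒ n N0 ⇒ n N0 or N0 ⇒ n m or N0 ⇒ n m or m

Two distinct leftmost derivations for the same string.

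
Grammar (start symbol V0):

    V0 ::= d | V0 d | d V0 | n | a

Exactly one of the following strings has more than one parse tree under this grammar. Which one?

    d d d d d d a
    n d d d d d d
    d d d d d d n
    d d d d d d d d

d d d d d d a: 1 tree
n d d d d d d: 1 tree
d d d d d d n: 1 tree
d d d d d d d d: 128 trees

d d d d d d d d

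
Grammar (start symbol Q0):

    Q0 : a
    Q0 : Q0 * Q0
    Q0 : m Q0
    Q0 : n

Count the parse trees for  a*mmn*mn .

Parse trees for a*mmn*mn:
  [Q0 [Q0 a] * [Q0 [Q0 m [Q0 m [Q0 n]]] * [Q0 m [Q0 n]]]]
  [Q0 [Q0 a] * [Q0 m [Q0 [Q0 m [Q0 n]] * [Q0 m [Q0 n]]]]]
  [Q0 [Q0 a] * [Q0 m [Q0 m [Q0 [Q0 n] * [Q0 m [Q0 n]]]]]]
  [Q0 [Q0 [Q0 a] * [Q0 m [Q0 m [Q0 n]]]] * [Q0 m [Q0 n]]]

4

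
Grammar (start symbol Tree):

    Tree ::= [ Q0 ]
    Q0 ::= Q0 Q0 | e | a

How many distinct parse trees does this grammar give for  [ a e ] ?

1

Parse trees for [ a e ]:
  [Tree [ [Q0 [Q0 a] [Q0 e]] ]]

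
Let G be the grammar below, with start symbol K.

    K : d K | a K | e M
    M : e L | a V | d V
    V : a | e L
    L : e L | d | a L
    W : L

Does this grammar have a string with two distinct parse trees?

Unambiguous

(W is unreachable from K, so its rules don't affect L(K).) Each reachable nonterminal has at most one production per leading terminal, and all productions are right-linear; the derivation is determined token-by-token.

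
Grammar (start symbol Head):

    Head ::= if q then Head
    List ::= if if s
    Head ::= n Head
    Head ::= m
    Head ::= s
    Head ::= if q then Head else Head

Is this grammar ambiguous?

Ambiguous

Witness: if q then if q then m else m

Derivation 1: Head ⇒ if q then Head ⇒ if q then if q then Head else Head ⇒ if q then if q then m else Head ⇒ if q then if q then m else m
Derivation 2: Head ⇒ if q then Head else Head ⇒ if q then if q then Head else Head ⇒ if q then if q then m else Head ⇒ if q then if q then m else m

Two distinct leftmost derivations for the same string.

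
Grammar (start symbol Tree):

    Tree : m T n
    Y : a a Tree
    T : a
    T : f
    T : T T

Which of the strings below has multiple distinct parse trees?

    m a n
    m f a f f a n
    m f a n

m a n: 1 tree
m f a f f a n: 14 trees
m f a n: 1 tree

m f a f f a n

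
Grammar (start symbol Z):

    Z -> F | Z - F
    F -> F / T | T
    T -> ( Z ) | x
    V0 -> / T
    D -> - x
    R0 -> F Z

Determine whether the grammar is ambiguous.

(V0, D, R0 are unreachable from Z, so their rules don't affect L(Z).) The grammar is stratified — Z handles '-' (left-recursive), F handles '/', T atoms. Each operator has a fixed associativity and precedence level, so every string has one parse.

Unambiguous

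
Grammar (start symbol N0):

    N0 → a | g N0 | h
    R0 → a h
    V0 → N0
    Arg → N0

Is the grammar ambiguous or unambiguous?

Only N0 is reachable from N0; ignoring the rest: The reachable rules are right-linear with at most one rule per (nonterminal, next-terminal) pair. Each input token forces the next rule, so parsing is deterministic.

Unambiguous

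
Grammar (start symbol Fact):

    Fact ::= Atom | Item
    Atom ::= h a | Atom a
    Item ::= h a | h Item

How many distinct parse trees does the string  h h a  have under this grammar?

1

Parse trees for h h a:
  [Fact [Item h [Item h a]]]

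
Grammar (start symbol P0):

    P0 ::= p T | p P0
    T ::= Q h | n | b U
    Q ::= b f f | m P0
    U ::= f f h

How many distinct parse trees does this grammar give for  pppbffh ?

2

Parse trees for pppbffh:
  [P0 p [P0 p [P0 p [T [Q b f f] h]]]]
  [P0 p [P0 p [P0 p [T b [U f f h]]]]]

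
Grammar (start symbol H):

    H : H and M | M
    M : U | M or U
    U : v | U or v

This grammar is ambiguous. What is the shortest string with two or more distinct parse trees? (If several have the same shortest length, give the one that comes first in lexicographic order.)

v or v

length 1: no string has ≥2 trees
length 3: v or v has 2 parse trees

Two derivations of v or v:
  H ⇒ M ⇒ U ⇒ U or v ⇒ v or v
  H ⇒ M ⇒ M or U ⇒ U or U ⇒ v or U ⇒ v or v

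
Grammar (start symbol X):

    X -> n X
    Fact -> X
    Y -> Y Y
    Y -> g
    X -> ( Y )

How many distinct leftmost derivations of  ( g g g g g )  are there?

14

Parse trees for ( g g g g g ) (showing first 6 of 14):
  [X ( [Y [Y g] [Y [Y g] [Y [Y g] [Y [Y g] [Y g]]]]] )]
  [X ( [Y [Y g] [Y [Y g] [Y [Y [Y g] [Y g]] [Y g]]]] )]
  [X ( [Y [Y g] [Y [Y [Y g] [Y g]] [Y [Y g] [Y g]]]] )]
  [X ( [Y [Y g] [Y [Y [Y g] [Y [Y g] [Y g]]] [Y g]]] )]
  [X ( [Y [Y g] [Y [Y [Y [Y g] [Y g]] [Y g]] [Y g]]] )]
  [X ( [Y [Y [Y g] [Y g]] [Y [Y g] [Y [Y g] [Y g]]]] )]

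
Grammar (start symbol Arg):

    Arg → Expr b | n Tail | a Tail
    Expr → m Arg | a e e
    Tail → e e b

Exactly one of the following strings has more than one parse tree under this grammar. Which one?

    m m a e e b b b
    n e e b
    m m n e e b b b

m m a e e b b b

m m a e e b b b: 2 trees
n e e b: 1 tree
m m n e e b b b: 1 tree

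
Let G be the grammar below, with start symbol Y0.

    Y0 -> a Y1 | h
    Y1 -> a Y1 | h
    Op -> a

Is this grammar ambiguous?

Unambiguous

Only Y0, Y1 are reachable from Y0; ignoring the rest: Each reachable nonterminal has at most one production per leading terminal, and all productions are right-linear; the derivation is determined token-by-token.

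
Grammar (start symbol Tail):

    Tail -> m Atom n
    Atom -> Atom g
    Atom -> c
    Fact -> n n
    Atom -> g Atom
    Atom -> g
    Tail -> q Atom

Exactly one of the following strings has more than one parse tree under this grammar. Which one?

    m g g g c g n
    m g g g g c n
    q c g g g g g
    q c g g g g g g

m g g g c g n

m g g g c g n: 4 trees
m g g g g c n: 1 tree
q c g g g g g: 1 tree
q c g g g g g g: 1 tree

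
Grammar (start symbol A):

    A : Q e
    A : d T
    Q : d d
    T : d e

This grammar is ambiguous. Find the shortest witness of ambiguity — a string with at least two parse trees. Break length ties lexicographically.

length 3: d d e has 2 parse trees

Two derivations of d d e:
  A ⇒ Q e ⇒ d d e
  A ⇒ d T ⇒ d d e

d d e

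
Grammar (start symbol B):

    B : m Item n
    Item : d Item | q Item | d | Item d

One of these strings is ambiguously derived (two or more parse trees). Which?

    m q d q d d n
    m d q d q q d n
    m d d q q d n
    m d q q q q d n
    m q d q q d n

m q d q d d n: 5 trees
m d q d q q d n: 1 tree
m d d q q d n: 1 tree
m d q q q q d n: 1 tree
m q d q q d n: 1 tree

m q d q d d n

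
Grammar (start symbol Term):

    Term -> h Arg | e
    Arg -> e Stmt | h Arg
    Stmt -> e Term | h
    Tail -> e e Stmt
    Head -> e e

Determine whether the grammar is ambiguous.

Unambiguous

Only Term, Arg, Stmt are reachable from Term; ignoring the rest: The reachable rules are right-linear with at most one rule per (nonterminal, next-terminal) pair. Each input token forces the next rule, so parsing is deterministic.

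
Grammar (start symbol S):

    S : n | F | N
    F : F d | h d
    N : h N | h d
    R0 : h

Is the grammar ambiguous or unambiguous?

Ambiguous

Witness: h d

Derivation 1: S ⇒ F ⇒ h d
Derivation 2: S ⇒ N ⇒ h d

Two distinct leftmost derivations for the same string.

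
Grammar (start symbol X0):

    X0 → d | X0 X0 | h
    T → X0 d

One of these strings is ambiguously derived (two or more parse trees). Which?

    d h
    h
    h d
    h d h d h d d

d h: 1 tree
h: 1 tree
h d: 1 tree
h d h d h d d: 132 trees

h d h d h d d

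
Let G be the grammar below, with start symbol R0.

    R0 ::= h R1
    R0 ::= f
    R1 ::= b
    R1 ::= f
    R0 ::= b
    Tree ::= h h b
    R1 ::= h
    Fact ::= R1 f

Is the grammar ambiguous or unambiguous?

Unambiguous

(Fact, Tree are unreachable from R0, so their rules don't affect L(R0).) Each reachable nonterminal has at most one production per leading terminal, and all productions are right-linear; the derivation is determined token-by-token.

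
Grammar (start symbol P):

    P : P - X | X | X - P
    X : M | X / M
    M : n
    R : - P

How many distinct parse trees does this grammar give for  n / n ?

1

Parse trees for n / n:
  [P [X [X [M n]] / [M n]]]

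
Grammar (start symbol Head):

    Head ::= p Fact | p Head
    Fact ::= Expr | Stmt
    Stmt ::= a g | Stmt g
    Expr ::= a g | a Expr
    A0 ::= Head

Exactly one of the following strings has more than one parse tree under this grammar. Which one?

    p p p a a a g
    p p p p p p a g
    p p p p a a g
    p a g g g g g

p p p a a a g: 1 tree
p p p p p p a g: 2 trees
p p p p a a g: 1 tree
p a g g g g g: 1 tree

p p p p p p a g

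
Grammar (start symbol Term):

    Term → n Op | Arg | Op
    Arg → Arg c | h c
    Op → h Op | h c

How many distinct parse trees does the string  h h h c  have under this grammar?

1

Parse trees for h h h c:
  [Term [Op h [Op h [Op h c]]]]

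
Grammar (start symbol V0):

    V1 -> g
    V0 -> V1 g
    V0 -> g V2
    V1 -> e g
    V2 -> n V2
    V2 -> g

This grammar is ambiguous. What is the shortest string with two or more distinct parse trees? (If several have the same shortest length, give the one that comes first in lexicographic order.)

length 2: g g has 2 parse trees

Two derivations of g g:
  V0 ⇒ V1 g ⇒ g g
  V0 ⇒ g V2 ⇒ g g

g g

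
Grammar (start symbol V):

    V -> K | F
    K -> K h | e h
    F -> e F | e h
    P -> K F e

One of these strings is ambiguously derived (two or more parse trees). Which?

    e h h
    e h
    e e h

e h

e h h: 1 tree
e h: 2 trees
e e h: 1 tree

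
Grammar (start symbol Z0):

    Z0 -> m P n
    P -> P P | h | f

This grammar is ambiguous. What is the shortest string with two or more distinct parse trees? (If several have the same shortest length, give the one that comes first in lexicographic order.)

length 3: no string has ≥2 trees
length 4: no string has ≥2 trees
length 5: m f f f n has 2 parse trees

Two derivations of m f f f n:
  Z0 ⇒ m P n ⇒ m P P n ⇒ m P P P n ⇒ m f P P n ⇒ m f f P n ⇒ m f f f n
  Z0 ⇒ m P n ⇒ m P P n ⇒ m f P n ⇒ m f P P n ⇒ m f f P n ⇒ m f f f n

m f f f n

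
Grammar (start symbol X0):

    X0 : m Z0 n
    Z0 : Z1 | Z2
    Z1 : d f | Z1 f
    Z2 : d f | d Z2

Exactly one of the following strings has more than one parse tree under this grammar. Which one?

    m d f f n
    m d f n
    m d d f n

m d f f n: 1 tree
m d f n: 2 trees
m d d f n: 1 tree

m d f n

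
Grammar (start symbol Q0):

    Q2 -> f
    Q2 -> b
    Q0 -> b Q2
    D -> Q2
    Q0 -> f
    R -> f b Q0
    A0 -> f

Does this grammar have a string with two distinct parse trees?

(A0, D, R are unreachable from Q0, so their rules don't affect L(Q0).) The reachable rules are right-linear with at most one rule per (nonterminal, next-terminal) pair. Each input token forces the next rule, so parsing is deterministic.

Unambiguous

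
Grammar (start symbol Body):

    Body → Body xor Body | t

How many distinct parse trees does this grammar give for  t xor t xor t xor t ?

5

Parse trees for t xor t xor t xor t:
  [Body [Body t] xor [Body [Body t] xor [Body [Body t] xor [Body t]]]]
  [Body [Body t] xor [Body [Body [Body t] xor [Body t]] xor [Body t]]]
  [Body [Body [Body t] xor [Body t]] xor [Body [Body t] xor [Body t]]]
  [Body [Body [Body t] xor [Body [Body t] xor [Body t]]] xor [Body t]]
  [Body [Body [Body [Body t] xor [Body t]] xor [Body t]] xor [Body t]]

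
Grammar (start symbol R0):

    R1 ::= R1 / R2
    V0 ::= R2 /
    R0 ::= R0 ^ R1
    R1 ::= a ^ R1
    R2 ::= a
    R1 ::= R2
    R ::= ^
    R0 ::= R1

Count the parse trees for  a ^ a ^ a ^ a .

Parse trees for a ^ a ^ a ^ a:
  [R0 [R0 [R1 [R2 a]]] ^ [R1 a ^ [R1 a ^ [R1 [R2 a]]]]]
  [R0 [R0 [R0 [R1 [R2 a]]] ^ [R1 [R2 a]]] ^ [R1 a ^ [R1 [R2 a]]]]
  [R0 [R0 [R1 a ^ [R1 [R2 a]]]] ^ [R1 a ^ [R1 [R2 a]]]]
  [R0 [R0 [R0 [R1 [R2 a]]] ^ [R1 a ^ [R1 [R2 a]]]] ^ [R1 [R2 a]]]
  [R0 [R0 [R0 [R0 [R1 [R2 a]]] ^ [R1 [R2 a]]] ^ [R1 [R2 a]]] ^ [R1 [R2 a]]]
  [R0 [R0 [R0 [R1 a ^ [R1 [R2 a]]]] ^ [R1 [R2 a]]] ^ [R1 [R2 a]]]
  [R0 [R0 [R1 a ^ [R1 a ^ [R1 [R2 a]]]]] ^ [R1 [R2 a]]]
  [R0 [R1 a ^ [R1 a ^ [R1 a ^ [R1 [R2 a]]]]]]

8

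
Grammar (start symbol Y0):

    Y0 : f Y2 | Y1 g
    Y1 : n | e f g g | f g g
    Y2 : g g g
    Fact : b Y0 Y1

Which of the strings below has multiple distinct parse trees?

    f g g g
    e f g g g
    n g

f g g g

f g g g: 2 trees
e f g g g: 1 tree
n g: 1 tree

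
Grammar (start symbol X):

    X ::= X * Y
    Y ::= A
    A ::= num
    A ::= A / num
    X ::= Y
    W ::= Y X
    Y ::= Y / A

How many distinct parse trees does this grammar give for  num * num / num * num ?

2

Parse trees for num * num / num * num:
  [X [X [X [Y [A num]]] * [Y [A [A num] / num]]] * [Y [A num]]]
  [X [X [X [Y [A num]]] * [Y [Y [A num]] / [A num]]] * [Y [A num]]]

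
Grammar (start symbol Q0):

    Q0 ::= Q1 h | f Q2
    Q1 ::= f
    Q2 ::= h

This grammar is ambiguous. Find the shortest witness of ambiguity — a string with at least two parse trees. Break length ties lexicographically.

f h

length 2: f h has 2 parse trees

Two derivations of f h:
  Q0 ⇒ Q1 h ⇒ f h
  Q0 ⇒ f Q2 ⇒ f h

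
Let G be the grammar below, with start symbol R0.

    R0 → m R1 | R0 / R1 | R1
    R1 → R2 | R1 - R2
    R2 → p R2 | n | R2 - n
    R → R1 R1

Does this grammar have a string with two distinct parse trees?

Ambiguous

Witness: n - n

Derivation 1: R0 ⇒ R1 ⇒ R2 ⇒ R2 - n ⇒ n - n
Derivation 2: R0 ⇒ R1 ⇒ R1 - R2 ⇒ R2 - R2 ⇒ n - R2 ⇒ n - n

Two distinct leftmost derivations for the same string.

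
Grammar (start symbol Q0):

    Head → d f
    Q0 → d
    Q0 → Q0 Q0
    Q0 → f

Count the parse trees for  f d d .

Parse trees for f d d:
  [Q0 [Q0 f] [Q0 [Q0 d] [Q0 d]]]
  [Q0 [Q0 [Q0 f] [Q0 d]] [Q0 d]]

2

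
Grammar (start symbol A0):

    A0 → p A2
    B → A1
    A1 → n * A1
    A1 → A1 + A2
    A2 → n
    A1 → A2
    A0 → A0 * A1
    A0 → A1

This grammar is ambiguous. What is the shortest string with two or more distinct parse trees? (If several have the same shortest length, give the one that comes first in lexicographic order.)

length 1: no string has ≥2 trees
length 2: no string has ≥2 trees
length 3: n * n has 2 parse trees

Two derivations of n * n:
  A0 ⇒ A0 * A1 ⇒ A1 * A1 ⇒ A2 * A1 ⇒ n * A1 ⇒ n * A2 ⇒ n * n
  A0 ⇒ A1 ⇒ n * A1 ⇒ n * A2 ⇒ n * n

n * n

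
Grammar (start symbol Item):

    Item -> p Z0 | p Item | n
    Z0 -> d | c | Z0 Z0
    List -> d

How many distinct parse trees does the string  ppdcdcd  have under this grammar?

Parse trees for ppdcdcd (showing first 6 of 14):
  [Item p [Item p [Z0 [Z0 d] [Z0 [Z0 c] [Z0 [Z0 d] [Z0 [Z0 c] [Z0 d]]]]]]]
  [Item p [Item p [Z0 [Z0 d] [Z0 [Z0 c] [Z0 [Z0 [Z0 d] [Z0 c]] [Z0 d]]]]]]
  [Item p [Item p [Z0 [Z0 d] [Z0 [Z0 [Z0 c] [Z0 d]] [Z0 [Z0 c] [Z0 d]]]]]]
  [Item p [Item p [Z0 [Z0 d] [Z0 [Z0 [Z0 c] [Z0 [Z0 d] [Z0 c]]] [Z0 d]]]]]
  [Item p [Item p [Z0 [Z0 d] [Z0 [Z0 [Z0 [Z0 c] [Z0 d]] [Z0 c]] [Z0 d]]]]]
  [Item p [Item p [Z0 [Z0 [Z0 d] [Z0 c]] [Z0 [Z0 d] [Z0 [Z0 c] [Z0 d]]]]]]

14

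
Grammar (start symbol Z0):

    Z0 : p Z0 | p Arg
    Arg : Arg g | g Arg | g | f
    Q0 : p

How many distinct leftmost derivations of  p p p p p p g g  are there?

Parse trees for p p p p p p g g:
  [Z0 p [Z0 p [Z0 p [Z0 p [Z0 p [Z0 p [Arg [Arg g] g]]]]]]]
  [Z0 p [Z0 p [Z0 p [Z0 p [Z0 p [Z0 p [Arg g [Arg g]]]]]]]]

2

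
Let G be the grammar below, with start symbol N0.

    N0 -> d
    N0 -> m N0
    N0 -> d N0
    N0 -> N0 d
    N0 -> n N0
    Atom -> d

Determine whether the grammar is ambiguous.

Witness: d d

Derivation 1: N0 ⇒ d N0 ⇒ d d
Derivation 2: N0 ⇒ N0 d ⇒ d d

Two distinct leftmost derivations for the same string.

Ambiguous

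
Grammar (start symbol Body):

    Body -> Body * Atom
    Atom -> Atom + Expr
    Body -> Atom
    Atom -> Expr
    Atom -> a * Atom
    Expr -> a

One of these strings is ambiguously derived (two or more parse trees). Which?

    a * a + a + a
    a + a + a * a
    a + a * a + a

a * a + a + a: 4 trees
a + a + a * a: 1 tree
a + a * a + a: 1 tree

a * a + a + a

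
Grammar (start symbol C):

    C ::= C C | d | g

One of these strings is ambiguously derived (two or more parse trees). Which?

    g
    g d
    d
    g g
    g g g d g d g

g g g d g d g

g: 1 tree
g d: 1 tree
d: 1 tree
g g: 1 tree
g g g d g d g: 132 trees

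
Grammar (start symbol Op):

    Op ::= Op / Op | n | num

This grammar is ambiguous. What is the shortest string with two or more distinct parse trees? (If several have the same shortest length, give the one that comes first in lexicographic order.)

n / n / n

length 1: no string has ≥2 trees
length 3: no string has ≥2 trees
length 5: n / n / n has 2 parse trees

Two derivations of n / n / n:
  Op ⇒ Op / Op ⇒ Op / Op / Op ⇒ n / Op / Op ⇒ n / n / Op ⇒ n / n / n
  Op ⇒ Op / Op ⇒ n / Op ⇒ n / Op / Op ⇒ n / n / Op ⇒ n / n / n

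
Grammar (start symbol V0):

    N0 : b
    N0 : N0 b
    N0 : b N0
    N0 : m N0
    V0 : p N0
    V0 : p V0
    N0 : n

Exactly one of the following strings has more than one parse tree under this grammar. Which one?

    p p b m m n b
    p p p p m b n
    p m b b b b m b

p p b m m n b: 4 trees
p p p p m b n: 1 tree
p m b b b b m b: 1 tree

p p b m m n b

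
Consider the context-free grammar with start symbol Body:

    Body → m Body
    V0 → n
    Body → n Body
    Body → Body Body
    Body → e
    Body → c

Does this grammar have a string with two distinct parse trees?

Ambiguous

Witness: c c c

Derivation 1: Body ⇒ Body Body ⇒ Body Body Body ⇒ c Body Body ⇒ c c Body ⇒ c c c
Derivation 2: Body ⇒ Body Body ⇒ c Body ⇒ c Body Body ⇒ c c Body ⇒ c c c

Two distinct leftmost derivations for the same string.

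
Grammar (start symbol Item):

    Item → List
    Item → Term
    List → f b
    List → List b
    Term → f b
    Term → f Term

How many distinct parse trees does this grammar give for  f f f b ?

1

Parse trees for f f f b:
  [Item [Term f [Term f [Term f b]]]]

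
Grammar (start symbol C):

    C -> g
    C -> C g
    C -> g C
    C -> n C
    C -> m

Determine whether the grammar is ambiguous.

Witness: g g

Derivation 1: C ⇒ C g ⇒ g g
Derivation 2: C ⇒ g C ⇒ g g

Two distinct leftmost derivations for the same string.

Ambiguous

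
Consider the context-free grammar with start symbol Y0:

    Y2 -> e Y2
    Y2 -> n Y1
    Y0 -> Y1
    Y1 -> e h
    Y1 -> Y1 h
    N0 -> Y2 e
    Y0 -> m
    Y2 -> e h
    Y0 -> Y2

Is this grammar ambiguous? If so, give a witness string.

Ambiguous

Witness: e h

Derivation 1: Y0 ⇒ Y1 ⇒ e h
Derivation 2: Y0 ⇒ Y2 ⇒ e h

Two distinct leftmost derivations for the same string.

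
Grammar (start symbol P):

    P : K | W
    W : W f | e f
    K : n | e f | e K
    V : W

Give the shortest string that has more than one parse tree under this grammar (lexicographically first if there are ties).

e f

length 1: no string has ≥2 trees
length 2: e f has 2 parse trees

Two derivations of e f:
  P ⇒ K ⇒ e f
  P ⇒ W ⇒ e f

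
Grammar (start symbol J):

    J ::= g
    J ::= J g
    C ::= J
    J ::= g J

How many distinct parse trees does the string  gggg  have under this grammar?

8

Parse trees for gggg:
  [J [J [J [J g] g] g] g]
  [J [J [J g [J g]] g] g]
  [J [J g [J [J g] g]] g]
  [J [J g [J g [J g]]] g]
  [J g [J [J [J g] g] g]]
  [J g [J [J g [J g]] g]]
  [J g [J g [J [J g] g]]]
  [J g [J g [J g [J g]]]]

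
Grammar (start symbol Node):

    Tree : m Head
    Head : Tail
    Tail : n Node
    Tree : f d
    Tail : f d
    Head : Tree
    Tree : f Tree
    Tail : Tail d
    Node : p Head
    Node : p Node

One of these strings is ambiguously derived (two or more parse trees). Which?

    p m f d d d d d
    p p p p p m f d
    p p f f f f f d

p m f d d d d d: 1 tree
p p p p p m f d: 2 trees
p p f f f f f d: 1 tree

p p p p p m f d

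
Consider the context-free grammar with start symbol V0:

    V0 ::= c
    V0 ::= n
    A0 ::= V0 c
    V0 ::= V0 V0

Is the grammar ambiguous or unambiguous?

Ambiguous

Witness: c c c

Derivation 1: V0 ⇒ V0 V0 ⇒ c V0 ⇒ c V0 V0 ⇒ c c V0 ⇒ c c c
Derivation 2: V0 ⇒ V0 V0 ⇒ V0 V0 V0 ⇒ c V0 V0 ⇒ c c V0 ⇒ c c c

Two distinct leftmost derivations for the same string.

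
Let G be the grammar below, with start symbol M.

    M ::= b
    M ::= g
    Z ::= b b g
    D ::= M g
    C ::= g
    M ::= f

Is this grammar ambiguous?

Unambiguous

(C, D, Z are unreachable from M, so their rules don't affect L(M).) Each reachable nonterminal has at most one production per leading terminal, and all productions are right-linear; the derivation is determined token-by-token.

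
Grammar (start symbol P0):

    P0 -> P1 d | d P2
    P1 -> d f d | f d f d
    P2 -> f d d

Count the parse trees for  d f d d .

Parse trees for d f d d:
  [P0 [P1 d f d] d]
  [P0 d [P2 f d d]]

2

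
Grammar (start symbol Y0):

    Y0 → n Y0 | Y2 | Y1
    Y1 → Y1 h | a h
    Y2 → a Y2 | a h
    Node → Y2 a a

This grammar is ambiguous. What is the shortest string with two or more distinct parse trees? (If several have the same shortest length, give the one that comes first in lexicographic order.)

a h

length 2: a h has 2 parse trees

Two derivations of a h:
  Y0 ⇒ Y2 ⇒ a h
  Y0 ⇒ Y1 ⇒ a h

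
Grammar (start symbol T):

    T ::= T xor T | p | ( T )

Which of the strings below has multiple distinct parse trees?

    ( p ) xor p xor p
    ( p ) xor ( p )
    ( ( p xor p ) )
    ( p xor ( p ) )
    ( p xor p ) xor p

( p ) xor p xor p

( p ) xor p xor p: 2 trees
( p ) xor ( p ): 1 tree
( ( p xor p ) ): 1 tree
( p xor ( p ) ): 1 tree
( p xor p ) xor p: 1 tree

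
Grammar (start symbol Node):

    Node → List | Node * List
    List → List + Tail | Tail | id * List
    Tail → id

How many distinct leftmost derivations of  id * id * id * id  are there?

Parse trees for id * id * id * id:
  [Node [List id * [List id * [List id * [List [Tail id]]]]]]
  [Node [Node [List [Tail id]]] * [List id * [List id * [List [Tail id]]]]]
  [Node [Node [List id * [List [Tail id]]]] * [List id * [List [Tail id]]]]
  [Node [Node [Node [List [Tail id]]] * [List [Tail id]]] * [List id * [List [Tail id]]]]
  [Node [Node [List id * [List id * [List [Tail id]]]]] * [List [Tail id]]]
  [Node [Node [Node [List [Tail id]]] * [List id * [List [Tail id]]]] * [List [Tail id]]]
  [Node [Node [Node [List id * [List [Tail id]]]] * [List [Tail id]]] * [List [Tail id]]]
  [Node [Node [Node [Node [List [Tail id]]] * [List [Tail id]]] * [List [Tail id]]] * [List [Tail id]]]

8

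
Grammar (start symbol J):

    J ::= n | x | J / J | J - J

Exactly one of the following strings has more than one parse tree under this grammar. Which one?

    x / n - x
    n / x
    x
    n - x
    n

x / n - x

x / n - x: 2 trees
n / x: 1 tree
x: 1 tree
n - x: 1 tree
n: 1 tree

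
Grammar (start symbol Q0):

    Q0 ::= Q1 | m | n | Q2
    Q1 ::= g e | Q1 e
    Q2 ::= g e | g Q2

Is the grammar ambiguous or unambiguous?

Ambiguous

Witness: g e

Derivation 1: Q0 ⇒ Q1 ⇒ g e
Derivation 2: Q0 ⇒ Q2 ⇒ g e

Two distinct leftmost derivations for the same string.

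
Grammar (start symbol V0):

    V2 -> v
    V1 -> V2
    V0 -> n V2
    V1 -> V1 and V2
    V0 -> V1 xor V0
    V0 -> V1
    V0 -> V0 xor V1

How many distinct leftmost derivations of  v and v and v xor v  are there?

Parse trees for v and v and v xor v:
  [V0 [V1 [V1 [V1 [V2 v]] and [V2 v]] and [V2 v]] xor [V0 [V1 [V2 v]]]]
  [V0 [V0 [V1 [V1 [V1 [V2 v]] and [V2 v]] and [V2 v]]] xor [V1 [V2 v]]]

2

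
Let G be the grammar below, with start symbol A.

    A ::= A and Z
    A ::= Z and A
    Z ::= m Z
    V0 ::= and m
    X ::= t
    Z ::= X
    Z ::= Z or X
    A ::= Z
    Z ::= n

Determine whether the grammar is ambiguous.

Witness: n and n

Derivation 1: A ⇒ A and Z ⇒ Z and Z ⇒ n and Z ⇒ n and n
Derivation 2: A ⇒ Z and A ⇒ n and A ⇒ n and Z ⇒ n and n

Two distinct leftmost derivations for the same string.

Ambiguous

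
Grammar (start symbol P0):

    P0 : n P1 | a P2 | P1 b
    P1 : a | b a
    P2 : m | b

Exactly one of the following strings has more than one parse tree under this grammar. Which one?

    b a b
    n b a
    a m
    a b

b a b: 1 tree
n b a: 1 tree
a m: 1 tree
a b: 2 trees

a b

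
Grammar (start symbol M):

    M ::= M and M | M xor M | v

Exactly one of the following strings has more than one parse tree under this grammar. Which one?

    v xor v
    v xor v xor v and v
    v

v xor v: 1 tree
v xor v xor v and v: 5 trees
v: 1 tree

v xor v xor v and v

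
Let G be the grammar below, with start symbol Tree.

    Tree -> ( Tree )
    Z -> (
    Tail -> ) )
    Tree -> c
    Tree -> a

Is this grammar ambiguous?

(Z, Tail are unreachable from Tree, so their rules don't affect L(Tree).) Each string is a nest of matched brackets around a single atom. An opening bracket forces the recursive rule; an atom forces the base rule.

Unambiguous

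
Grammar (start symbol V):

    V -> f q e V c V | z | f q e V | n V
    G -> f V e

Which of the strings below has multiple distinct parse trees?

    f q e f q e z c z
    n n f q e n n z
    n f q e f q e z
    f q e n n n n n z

f q e f q e z c z

f q e f q e z c z: 2 trees
n n f q e n n z: 1 tree
n f q e f q e z: 1 tree
f q e n n n n n z: 1 tree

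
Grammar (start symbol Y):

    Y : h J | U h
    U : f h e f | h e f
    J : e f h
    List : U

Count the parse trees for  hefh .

2

Parse trees for hefh:
  [Y h [J e f h]]
  [Y [U h e f] h]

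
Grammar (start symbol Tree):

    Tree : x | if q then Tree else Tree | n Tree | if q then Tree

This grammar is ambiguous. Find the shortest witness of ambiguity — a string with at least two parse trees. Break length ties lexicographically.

length 1: no string has ≥2 trees
length 2: no string has ≥2 trees
length 3: no string has ≥2 trees
length 4: no string has ≥2 trees
length 5: no string has ≥2 trees
length 6: no string has ≥2 trees
length 7: no string has ≥2 trees
length 8: no string has ≥2 trees
length 9: if q then if q then x else x has 2 parse trees

Two derivations of if q then if q then x else x:
  Tree ⇒ if q then Tree else Tree ⇒ if q then if q then Tree else Tree ⇒ if q then if q then x else Tree ⇒ if q then if q then x else x
  Tree ⇒ if q then Tree ⇒ if q then if q then Tree else Tree ⇒ if q then if q then x else Tree ⇒ if q then if q then x else x

if q then if q then x else x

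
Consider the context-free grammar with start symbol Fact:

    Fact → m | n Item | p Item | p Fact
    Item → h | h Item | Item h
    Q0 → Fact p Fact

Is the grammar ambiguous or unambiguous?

Ambiguous

Witness: n h h

Derivation 1: Fact ⇒ n Item ⇒ n h Item ⇒ n h h
Derivation 2: Fact ⇒ n Item ⇒ n Item h ⇒ n h h

Two distinct leftmost derivations for the same string.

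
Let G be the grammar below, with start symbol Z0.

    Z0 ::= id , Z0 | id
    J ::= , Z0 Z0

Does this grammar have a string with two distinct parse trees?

(J is unreachable from Z0, so its rules don't affect L(Z0).) Right-recursive list with a separator: after each atom, whether the separator follows determines the rule. One parse per string.

Unambiguous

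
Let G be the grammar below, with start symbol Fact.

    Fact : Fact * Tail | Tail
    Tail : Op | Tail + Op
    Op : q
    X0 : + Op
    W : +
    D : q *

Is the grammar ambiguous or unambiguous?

Unambiguous

Only Fact, Tail, Op are reachable from Fact; ignoring the rest: Fact → Fact * Tail | Tail  ;  Tail → Tail + Op | Op  — a left-associative chain with Op at the bottom. Each string factors uniquely by precedence.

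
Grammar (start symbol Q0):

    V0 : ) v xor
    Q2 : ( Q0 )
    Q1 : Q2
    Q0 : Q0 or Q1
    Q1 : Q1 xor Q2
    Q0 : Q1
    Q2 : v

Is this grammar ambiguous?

Only Q0, Q1, Q2 are reachable from Q0; ignoring the rest: This is a standard precedence ladder (Q0 over Q1 over Q2), with each level left-recursive on its own operator ('or' at Q0, 'xor' at Q1). That structure is LR(1), hence unambiguous.

Unambiguous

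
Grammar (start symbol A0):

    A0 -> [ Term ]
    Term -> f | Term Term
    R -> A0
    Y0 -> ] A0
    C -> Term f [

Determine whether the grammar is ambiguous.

Ambiguous

Witness: [ f f f ]

Derivation 1: A0 ⇒ [ Term ] ⇒ [ Term Term ] ⇒ [ f Term ] ⇒ [ f Term Term ] ⇒ [ f f Term ] ⇒ [ f f f ]
Derivation 2: A0 ⇒ [ Term ] ⇒ [ Term Term ] ⇒ [ Term Term Term ] ⇒ [ f Term Term ] ⇒ [ f f Term ] ⇒ [ f f f ]

Two distinct leftmost derivations for the same string.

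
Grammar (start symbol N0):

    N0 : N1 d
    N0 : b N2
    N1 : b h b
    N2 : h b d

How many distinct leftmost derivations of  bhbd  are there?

2

Parse trees for bhbd:
  [N0 [N1 b h b] d]
  [N0 b [N2 h b d]]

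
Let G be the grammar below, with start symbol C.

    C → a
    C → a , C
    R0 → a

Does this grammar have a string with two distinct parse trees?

Only C is reachable from C; ignoring the rest: Right-recursive list with a separator: after each atom, whether the separator follows determines the rule. One parse per string.

Unambiguous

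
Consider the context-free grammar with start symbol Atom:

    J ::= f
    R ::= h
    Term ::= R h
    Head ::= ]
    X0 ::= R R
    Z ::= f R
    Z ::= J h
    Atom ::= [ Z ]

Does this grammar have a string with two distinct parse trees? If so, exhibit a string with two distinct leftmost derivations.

Ambiguous

Witness: [ f h ]

Derivation 1: Atom ⇒ [ Z ] ⇒ [ f R ] ⇒ [ f h ]
Derivation 2: Atom ⇒ [ Z ] ⇒ [ J h ] ⇒ [ f h ]

Two distinct leftmost derivations for the same string.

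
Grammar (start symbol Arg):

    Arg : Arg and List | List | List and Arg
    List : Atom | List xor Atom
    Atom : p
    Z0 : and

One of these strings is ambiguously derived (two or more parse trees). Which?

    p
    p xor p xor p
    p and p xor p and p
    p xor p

p: 1 tree
p xor p xor p: 1 tree
p and p xor p and p: 4 trees
p xor p: 1 tree

p and p xor p and p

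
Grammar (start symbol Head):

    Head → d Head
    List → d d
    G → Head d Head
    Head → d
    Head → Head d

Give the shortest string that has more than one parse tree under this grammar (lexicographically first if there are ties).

length 1: no string has ≥2 trees
length 2: d d has 2 parse trees

Two derivations of d d:
  Head ⇒ d Head ⇒ d d
  Head ⇒ Head d ⇒ d d

d d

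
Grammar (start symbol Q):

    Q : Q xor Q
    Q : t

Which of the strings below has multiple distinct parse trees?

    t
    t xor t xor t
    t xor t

t xor t xor t

t: 1 tree
t xor t xor t: 2 trees
t xor t: 1 tree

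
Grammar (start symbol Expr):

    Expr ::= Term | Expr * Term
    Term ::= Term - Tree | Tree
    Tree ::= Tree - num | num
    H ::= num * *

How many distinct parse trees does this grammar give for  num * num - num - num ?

4

Parse trees for num * num - num - num:
  [Expr [Expr [Term [Tree num]]] * [Term [Term [Tree num]] - [Tree [Tree num] - num]]]
  [Expr [Expr [Term [Tree num]]] * [Term [Term [Term [Tree num]] - [Tree num]] - [Tree num]]]
  [Expr [Expr [Term [Tree num]]] * [Term [Term [Tree [Tree num] - num]] - [Tree num]]]
  [Expr [Expr [Term [Tree num]]] * [Term [Tree [Tree [Tree num] - num] - num]]]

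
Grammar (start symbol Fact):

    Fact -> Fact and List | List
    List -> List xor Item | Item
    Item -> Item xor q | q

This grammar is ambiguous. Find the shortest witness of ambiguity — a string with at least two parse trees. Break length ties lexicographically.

q xor q

length 1: no string has ≥2 trees
length 3: q xor q has 2 parse trees

Two derivations of q xor q:
  Fact ⇒ List ⇒ List xor Item ⇒ Item xor Item ⇒ q xor Item ⇒ q xor q
  Fact ⇒ List ⇒ Item ⇒ Item xor q ⇒ q xor q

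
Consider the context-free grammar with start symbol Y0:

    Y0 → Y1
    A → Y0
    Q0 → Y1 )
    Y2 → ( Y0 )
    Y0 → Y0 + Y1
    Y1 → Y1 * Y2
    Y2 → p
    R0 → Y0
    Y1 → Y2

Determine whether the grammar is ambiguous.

Unambiguous

(A, R0, Q0 are unreachable from Y0, so their rules don't affect L(Y0).) Y0 → Y0 + Y1 | Y1  ;  Y1 → Y1 * Y2 | Y2  — a left-associative chain with Y2 at the bottom. Each string factors uniquely by precedence.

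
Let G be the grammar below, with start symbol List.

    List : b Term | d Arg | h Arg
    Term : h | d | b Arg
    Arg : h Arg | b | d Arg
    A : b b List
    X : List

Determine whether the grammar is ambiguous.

Only List, Term, Arg are reachable from List; ignoring the rest: Each reachable nonterminal has at most one production per leading terminal, and all productions are right-linear; the derivation is determined token-by-token.

Unambiguous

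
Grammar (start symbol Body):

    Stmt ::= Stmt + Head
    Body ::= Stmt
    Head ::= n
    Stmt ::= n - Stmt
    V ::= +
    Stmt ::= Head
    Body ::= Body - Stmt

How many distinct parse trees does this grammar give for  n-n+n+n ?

Parse trees for n-n+n+n:
  [Body [Stmt [Stmt [Stmt n - [Stmt [Head n]]] + [Head n]] + [Head n]]]
  [Body [Stmt [Stmt n - [Stmt [Stmt [Head n]] + [Head n]]] + [Head n]]]
  [Body [Stmt n - [Stmt [Stmt [Stmt [Head n]] + [Head n]] + [Head n]]]]
  [Body [Body [Stmt [Head n]]] - [Stmt [Stmt [Stmt [Head n]] + [Head n]] + [Head n]]]

4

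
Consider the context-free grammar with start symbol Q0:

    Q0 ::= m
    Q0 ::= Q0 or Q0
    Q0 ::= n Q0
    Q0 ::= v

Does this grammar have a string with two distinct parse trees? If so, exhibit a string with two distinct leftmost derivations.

Witness: n m or m

Derivation 1: Q0 ⇒ Q0 or Q0 ⇒ n Q0 or Q0 ⇒ n m or Q0 ⇒ n m or m
Derivation 2: Q0 ⇒ n Q0 ⇒ n Q0 or Q0 ⇒ n m or Q0 ⇒ n m or m

Two distinct leftmost derivations for the same string.

Ambiguous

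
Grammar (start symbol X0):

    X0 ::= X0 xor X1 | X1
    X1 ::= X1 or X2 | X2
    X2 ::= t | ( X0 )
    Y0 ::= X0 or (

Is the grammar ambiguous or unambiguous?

Unambiguous

Only X0, X1, X2 are reachable from X0; ignoring the rest: The grammar is stratified — X0 handles 'xor' (left-recursive), X1 handles 'or', X2 atoms. Each operator has a fixed associativity and precedence level, so every string has one parse.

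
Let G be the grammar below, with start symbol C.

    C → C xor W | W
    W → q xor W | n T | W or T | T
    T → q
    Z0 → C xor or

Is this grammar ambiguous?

Witness: q xor q

Derivation 1: C ⇒ C xor W ⇒ W xor W ⇒ T xor W ⇒ q xor W ⇒ q xor T ⇒ q xor q
Derivation 2: C ⇒ W ⇒ q xor W ⇒ q xor T ⇒ q xor q

Two distinct leftmost derivations for the same string.

Ambiguous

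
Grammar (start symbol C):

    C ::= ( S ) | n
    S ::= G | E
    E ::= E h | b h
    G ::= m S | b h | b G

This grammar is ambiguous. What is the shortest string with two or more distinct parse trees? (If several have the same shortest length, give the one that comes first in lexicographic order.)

length 1: no string has ≥2 trees
length 4: ( b h ) has 2 parse trees

Two derivations of ( b h ):
  C ⇒ ( S ) ⇒ ( G ) ⇒ ( b h )
  C ⇒ ( S ) ⇒ ( E ) ⇒ ( b h )

( b h )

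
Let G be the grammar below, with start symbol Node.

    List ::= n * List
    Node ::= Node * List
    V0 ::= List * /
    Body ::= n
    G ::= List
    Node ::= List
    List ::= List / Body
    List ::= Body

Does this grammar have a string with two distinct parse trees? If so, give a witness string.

Ambiguous

Witness: n * n

Derivation 1: Node ⇒ Node * List ⇒ List * List ⇒ Body * List ⇒ n * List ⇒ n * Body ⇒ n * n
Derivation 2: Node ⇒ List ⇒ n * List ⇒ n * Body ⇒ n * n

Two distinct leftmost derivations for the same string.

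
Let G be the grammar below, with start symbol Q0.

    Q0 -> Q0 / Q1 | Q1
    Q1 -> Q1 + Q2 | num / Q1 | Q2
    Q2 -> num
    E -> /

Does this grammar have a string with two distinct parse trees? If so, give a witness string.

Ambiguous

Witness: num / num

Derivation 1: Q0 ⇒ Q0 / Q1 ⇒ Q1 / Q1 ⇒ Q2 / Q1 ⇒ num / Q1 ⇒ num / Q2 ⇒ num / num
Derivation 2: Q0 ⇒ Q1 ⇒ num / Q1 ⇒ num / Q2 ⇒ num / num

Two distinct leftmost derivations for the same string.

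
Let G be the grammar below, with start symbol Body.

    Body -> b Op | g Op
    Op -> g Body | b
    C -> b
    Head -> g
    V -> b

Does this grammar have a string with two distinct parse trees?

Unambiguous

(C, Head, V are unreachable from Body, so their rules don't affect L(Body).) Each reachable nonterminal has at most one production per leading terminal, and all productions are right-linear; the derivation is determined token-by-token.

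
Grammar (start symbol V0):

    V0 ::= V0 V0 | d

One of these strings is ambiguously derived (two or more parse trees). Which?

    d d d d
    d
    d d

d d d d: 5 trees
d: 1 tree
d d: 1 tree

d d d d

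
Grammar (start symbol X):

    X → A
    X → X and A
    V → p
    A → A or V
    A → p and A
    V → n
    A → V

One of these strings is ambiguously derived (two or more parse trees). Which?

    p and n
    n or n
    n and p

p and n: 2 trees
n or n: 1 tree
n and p: 1 tree

p and n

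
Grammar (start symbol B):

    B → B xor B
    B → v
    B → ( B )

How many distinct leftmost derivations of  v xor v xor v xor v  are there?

Parse trees for v xor v xor v xor v:
  [B [B v] xor [B [B v] xor [B [B v] xor [B v]]]]
  [B [B v] xor [B [B [B v] xor [B v]] xor [B v]]]
  [B [B [B v] xor [B v]] xor [B [B v] xor [B v]]]
  [B [B [B v] xor [B [B v] xor [B v]]] xor [B v]]
  [B [B [B [B v] xor [B v]] xor [B v]] xor [B v]]

5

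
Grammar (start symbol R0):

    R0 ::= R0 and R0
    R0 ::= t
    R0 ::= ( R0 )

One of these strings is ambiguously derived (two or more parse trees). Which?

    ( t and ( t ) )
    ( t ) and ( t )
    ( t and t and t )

( t and t and t )

( t and ( t ) ): 1 tree
( t ) and ( t ): 1 tree
( t and t and t ): 2 trees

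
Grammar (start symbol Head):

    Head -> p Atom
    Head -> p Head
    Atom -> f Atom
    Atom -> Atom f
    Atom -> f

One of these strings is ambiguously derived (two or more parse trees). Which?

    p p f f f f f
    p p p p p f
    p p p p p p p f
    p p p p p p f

p p f f f f f: 16 trees
p p p p p f: 1 tree
p p p p p p p f: 1 tree
p p p p p p f: 1 tree

p p f f f f f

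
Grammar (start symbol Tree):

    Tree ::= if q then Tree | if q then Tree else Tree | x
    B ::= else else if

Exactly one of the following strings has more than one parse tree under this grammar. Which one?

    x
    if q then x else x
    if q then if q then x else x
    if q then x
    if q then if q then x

if q then if q then x else x

x: 1 tree
if q then x else x: 1 tree
if q then if q then x else x: 2 trees
if q then x: 1 tree
if q then if q then x: 1 tree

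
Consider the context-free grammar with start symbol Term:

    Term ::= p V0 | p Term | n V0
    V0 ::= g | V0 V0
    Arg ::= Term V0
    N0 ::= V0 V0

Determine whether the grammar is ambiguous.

Ambiguous

Witness: n g g g

Derivation 1: Term ⇒ n V0 ⇒ n V0 V0 ⇒ n g V0 ⇒ n g V0 V0 ⇒ n g g V0 ⇒ n g g g
Derivation 2: Term ⇒ n V0 ⇒ n V0 V0 ⇒ n V0 V0 V0 ⇒ n g V0 V0 ⇒ n g g V0 ⇒ n g g g

Two distinct leftmost derivations for the same string.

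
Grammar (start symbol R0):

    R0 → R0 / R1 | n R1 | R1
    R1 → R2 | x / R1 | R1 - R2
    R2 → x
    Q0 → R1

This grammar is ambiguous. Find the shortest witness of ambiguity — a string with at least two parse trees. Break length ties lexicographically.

x / x

length 1: no string has ≥2 trees
length 2: no string has ≥2 trees
length 3: x / x has 2 parse trees

Two derivations of x / x:
  R0 ⇒ R0 / R1 ⇒ R1 / R1 ⇒ R2 / R1 ⇒ x / R1 ⇒ x / R2 ⇒ x / x
  R0 ⇒ R1 ⇒ x / R1 ⇒ x / R2 ⇒ x / x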